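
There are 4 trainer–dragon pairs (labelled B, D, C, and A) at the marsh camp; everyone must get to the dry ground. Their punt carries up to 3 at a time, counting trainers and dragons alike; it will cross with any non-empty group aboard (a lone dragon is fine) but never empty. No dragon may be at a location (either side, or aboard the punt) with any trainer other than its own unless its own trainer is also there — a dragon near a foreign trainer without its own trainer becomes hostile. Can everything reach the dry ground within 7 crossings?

No

Counting alone: each trip to the dry ground takes at most 3 across and each return brings at least 1 back, so after t trips out (and t−1 returns) at most 3t − (t−1) of the 8 are across; that first reaches 8 at t = 4, so at least 7 crossings are needed.
The safety rule pushes this higher. Following every safe sequence of crossings, the most of the 8 that can be at the dry ground as the punt arrives there on crossing 7 is 7 — never all 8.
So the move cannot be finished within 7 crossings. (The shortest complete plan takes 9:)
1. dragon B and trainer B cross → the dry ground.
2. trainer B crosses ← the marsh camp.
3. dragon D, trainer B, and trainer D cross → the dry ground.
4. dragon B and trainer B cross ← the marsh camp.
5. trainer A, trainer B, and trainer C cross → the dry ground.
6. dragon D crosses ← the marsh camp.
7. dragon B and dragon D cross → the dry ground.
8. dragon B crosses ← the marsh camp.
9. dragon A, dragon B, and dragon C cross → the dry ground.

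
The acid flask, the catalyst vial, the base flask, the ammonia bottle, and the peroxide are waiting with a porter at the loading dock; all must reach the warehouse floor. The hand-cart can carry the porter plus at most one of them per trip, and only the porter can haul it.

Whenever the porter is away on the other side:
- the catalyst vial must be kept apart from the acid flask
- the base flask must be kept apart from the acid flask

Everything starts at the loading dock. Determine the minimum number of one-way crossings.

11

Counting alone: the porter can take at most 1 across per trip to the warehouse floor, so moving all 5 needs at least 5 loaded trips out, with a return between consecutive ones — at least 9 crossings.
The safety rule pushes this higher. Following every safe sequence of crossings, the most of the 5 that can be at the warehouse floor as the hand-cart arrives there on crossing 9 is 4 — never all 5.
So no plan with fewer than 11 crossings exists, and this one achieves 11:
1. Porter goes to the warehouse floor with the acid flask.  [the loading dock: the ammonia bottle, the base flask, the catalyst vial, the peroxide | the warehouse floor: the acid flask]
2. Porter goes back to the loading dock alone.  [the loading dock: the ammonia bottle, the base flask, the catalyst vial, the peroxide | the warehouse floor: the acid flask]
3. Porter goes to the warehouse floor with the catalyst vial.  [the loading dock: the ammonia bottle, the base flask, the peroxide | the warehouse floor: the acid flask, the catalyst vial]
4. Porter goes back to the loading dock with the acid flask.  [the loading dock: the acid flask, the ammonia bottle, the base flask, the peroxide | the warehouse floor: the catalyst vial]
5. Porter goes to the warehouse floor with the base flask.  [the loading dock: the acid flask, the ammonia bottle, the peroxide | the warehouse floor: the base flask, the catalyst vial]
6. Porter goes back to the loading dock alone.  [the loading dock: the acid flask, the ammonia bottle, the peroxide | the warehouse floor: the base flask, the catalyst vial]
7. Porter goes to the warehouse floor with the ammonia bottle.  [the loading dock: the acid flask, the peroxide | the warehouse floor: the ammonia bottle, the base flask, the catalyst vial]
8. Porter goes back to the loading dock alone.  [the loading dock: the acid flask, the peroxide | the warehouse floor: the ammonia bottle, the base flask, the catalyst vial]
9. Porter goes to the warehouse floor with the peroxide.  [the loading dock: the acid flask | the warehouse floor: the ammonia bottle, the base flask, the catalyst vial, the peroxide]
10. Porter goes back to the loading dock alone.  [the loading dock: the acid flask | the warehouse floor: the ammonia bottle, the base flask, the catalyst vial, the peroxide]
11. Porter goes to the warehouse floor with the acid flask.  [the loading dock: — | the warehouse floor: the acid flask, the ammonia bottle, the base flask, the catalyst vial, the peroxide]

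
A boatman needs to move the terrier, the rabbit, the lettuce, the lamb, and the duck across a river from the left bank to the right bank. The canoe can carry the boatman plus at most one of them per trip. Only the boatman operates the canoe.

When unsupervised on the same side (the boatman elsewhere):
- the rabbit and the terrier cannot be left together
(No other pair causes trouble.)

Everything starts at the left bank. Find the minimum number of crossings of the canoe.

9

Counting alone: the boatman can take at most 1 across per trip to the right bank, so moving all 5 needs at least 5 loaded trips out, with a return between consecutive ones — at least 9 crossings.
The plan below uses exactly 9 crossings, so it is optimal:
1. Boatman goes to the right bank with the terrier.  [the left bank: the duck, the lamb, the lettuce, the rabbit | the right bank: the terrier]
2. Boatman goes back to the left bank alone.  [the left bank: the duck, the lamb, the lettuce, the rabbit | the right bank: the terrier]
3. Boatman goes to the right bank with the lettuce.  [the left bank: the duck, the lamb, the rabbit | the right bank: the lettuce, the terrier]
4. Boatman goes back to the left bank alone.  [the left bank: the duck, the lamb, the rabbit | the right bank: the lettuce, the terrier]
5. Boatman goes to the right bank with the lamb.  [the left bank: the duck, the rabbit | the right bank: the lamb, the lettuce, the terrier]
6. Boatman goes back to the left bank alone.  [the left bank: the duck, the rabbit | the right bank: the lamb, the lettuce, the terrier]
7. Boatman goes to the right bank with the duck.  [the left bank: the rabbit | the right bank: the duck, the lamb, the lettuce, the terrier]
8. Boatman goes back to the left bank alone.  [the left bank: the rabbit | the right bank: the duck, the lamb, the lettuce, the terrier]
9. Boatman goes to the right bank with the rabbit.  [the left bank: — | the right bank: the duck, the lamb, the lettuce, the rabbit, the terrier]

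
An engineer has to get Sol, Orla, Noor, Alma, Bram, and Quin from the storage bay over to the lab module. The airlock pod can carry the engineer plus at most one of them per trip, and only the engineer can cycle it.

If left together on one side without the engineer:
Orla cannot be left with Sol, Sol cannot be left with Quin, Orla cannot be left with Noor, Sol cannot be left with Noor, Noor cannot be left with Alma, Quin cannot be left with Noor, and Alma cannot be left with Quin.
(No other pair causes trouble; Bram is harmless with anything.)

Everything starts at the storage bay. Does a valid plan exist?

No

Whatever the first load, the items left behind include a forbidden pair without the engineer. No opening move is safe, so no plan exists.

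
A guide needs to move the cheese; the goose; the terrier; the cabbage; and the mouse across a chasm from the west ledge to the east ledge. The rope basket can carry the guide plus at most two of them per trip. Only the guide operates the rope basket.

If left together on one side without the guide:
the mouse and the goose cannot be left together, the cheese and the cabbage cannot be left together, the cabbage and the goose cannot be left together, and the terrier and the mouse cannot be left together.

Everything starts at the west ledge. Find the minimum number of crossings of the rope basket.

7

Counting alone: the guide can take at most 2 across per trip to the east ledge, so moving all 5 needs at least 3 loaded trips out, with a return between consecutive ones — at least 5 crossings.
The safety rule pushes this higher. Following every safe sequence of crossings, the most of the 5 that can be at the east ledge as the rope basket arrives there on crossing 5 is 4 — never all 5.
So no plan with fewer than 7 crossings exists, and this one achieves 7:
1. Guide goes to the east ledge with the cabbage and the mouse.
2. Guide goes back to the west ledge alone.
3. Guide goes to the east ledge with the cheese.
4. Guide goes back to the west ledge with the cabbage.
5. Guide goes to the east ledge with the goose and the terrier.
6. Guide goes back to the west ledge with the mouse.
7. Guide goes to the east ledge with the cabbage and the mouse.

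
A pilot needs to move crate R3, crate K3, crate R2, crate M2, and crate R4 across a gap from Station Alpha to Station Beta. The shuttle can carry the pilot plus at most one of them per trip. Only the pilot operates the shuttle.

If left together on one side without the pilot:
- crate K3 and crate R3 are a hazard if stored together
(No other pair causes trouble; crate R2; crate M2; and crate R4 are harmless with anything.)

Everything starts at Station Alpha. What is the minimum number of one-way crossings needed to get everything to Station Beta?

Counting alone: the pilot can take at most 1 across per trip to Station Beta, so moving all 5 needs at least 5 loaded trips out, with a return between consecutive ones — at least 9 crossings.
The plan below uses exactly 9 crossings, so it is optimal:
1. Pilot goes to Station Beta with crate R3.  [Station Alpha: crate K3, crate M2, crate R2, crate R4 | Station Beta: crate R3]
2. Pilot goes back to Station Alpha alone.  [Station Alpha: crate K3, crate M2, crate R2, crate R4 | Station Beta: crate R3]
3. Pilot goes to Station Beta with crate R2.  [Station Alpha: crate K3, crate M2, crate R4 | Station Beta: crate R2, crate R3]
4. Pilot goes back to Station Alpha alone.  [Station Alpha: crate K3, crate M2, crate R4 | Station Beta: crate R2, crate R3]
5. Pilot goes to Station Beta with crate M2.  [Station Alpha: crate K3, crate R4 | Station Beta: crate M2, crate R2, crate R3]
6. Pilot goes back to Station Alpha alone.  [Station Alpha: crate K3, crate R4 | Station Beta: crate M2, crate R2, crate R3]
7. Pilot goes to Station Beta with crate R4.  [Station Alpha: crate K3 | Station Beta: crate M2, crate R2, crate R3, crate R4]
8. Pilot goes back to Station Alpha alone.  [Station Alpha: crate K3 | Station Beta: crate M2, crate R2, crate R3, crate R4]
9. Pilot goes to Station Beta with crate K3.  [Station Alpha: — | Station Beta: crate K3, crate M2, crate R2, crate R3, crate R4]

9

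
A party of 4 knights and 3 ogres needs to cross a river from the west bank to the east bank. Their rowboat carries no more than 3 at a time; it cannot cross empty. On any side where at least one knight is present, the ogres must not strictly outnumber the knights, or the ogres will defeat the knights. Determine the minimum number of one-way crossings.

5

Counting alone: each trip to the east bank takes at most 3 across and each return brings at least 1 back, so after t trips out (and t−1 returns) at most 3t − (t−1) of the 7 are across; that first reaches 7 at t = 3, so at least 5 crossings are needed.
The plan below uses exactly 5 crossings, so it is optimal:
1. 3 ogres → the east bank.  (the west bank: 4K 0O; the east bank: 0K 3O)
2. 1 ogre ← the west bank.  (the west bank: 4K 1O; the east bank: 0K 2O)
3. 3 knights → the east bank.  (the west bank: 1K 1O; the east bank: 3K 2O)
4. 1 knight ← the west bank.  (the west bank: 2K 1O; the east bank: 2K 2O)
5. 2 knights and 1 ogre → the east bank.  (the west bank: 0K 0O; the east bank: 4K 3O)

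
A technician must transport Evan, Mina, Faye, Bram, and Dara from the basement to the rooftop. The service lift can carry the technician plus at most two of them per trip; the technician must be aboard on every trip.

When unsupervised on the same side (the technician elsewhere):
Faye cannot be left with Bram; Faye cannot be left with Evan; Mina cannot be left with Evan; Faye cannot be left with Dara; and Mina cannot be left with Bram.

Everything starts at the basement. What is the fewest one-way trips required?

Counting alone: the technician can take at most 2 across per trip to the rooftop, so moving all 5 needs at least 3 loaded trips out, with a return between consecutive ones — at least 5 crossings.
The safety rule pushes this higher. Following every safe sequence of crossings, the most of the 5 that can be at the rooftop as the service lift arrives there on crossing 5 is 4 — never all 5.
So no plan with fewer than 7 crossings exists, and this one achieves 7:
1. Technician goes to the rooftop with Faye and Mina.  [the basement: Bram, Dara, Evan | the rooftop: Faye, Mina]
2. Technician goes back to the basement alone.  [the basement: Bram, Dara, Evan | the rooftop: Faye, Mina]
3. Technician goes to the rooftop with Evan.  [the basement: Bram, Dara | the rooftop: Evan, Faye, Mina]
4. Technician goes back to the basement with Faye and Mina.  [the basement: Bram, Dara, Faye, Mina | the rooftop: Evan]
5. Technician goes to the rooftop with Bram and Dara.  [the basement: Faye, Mina | the rooftop: Bram, Dara, Evan]
6. Technician goes back to the basement alone.  [the basement: Faye, Mina | the rooftop: Bram, Dara, Evan]
7. Technician goes to the rooftop with Faye and Mina.  [the basement: — | the rooftop: Bram, Dara, Evan, Faye, Mina]

7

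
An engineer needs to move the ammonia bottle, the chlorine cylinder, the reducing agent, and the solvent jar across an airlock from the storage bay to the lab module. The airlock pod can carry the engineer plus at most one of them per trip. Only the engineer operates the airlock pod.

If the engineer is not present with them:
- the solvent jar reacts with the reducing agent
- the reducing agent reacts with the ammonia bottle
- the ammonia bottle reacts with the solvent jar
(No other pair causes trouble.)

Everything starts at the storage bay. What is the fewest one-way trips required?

Whatever the first load, the items left behind include a forbidden pair without the engineer. No opening move is safe, so no plan exists.

impossible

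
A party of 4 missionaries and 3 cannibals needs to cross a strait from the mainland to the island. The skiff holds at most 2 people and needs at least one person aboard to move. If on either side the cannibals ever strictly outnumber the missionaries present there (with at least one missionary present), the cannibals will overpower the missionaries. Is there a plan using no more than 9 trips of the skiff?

No

Counting alone: each trip to the island takes at most 2 across and each return brings at least 1 back, so after t trips out (and t−1 returns) at most 2t − (t−1) of the 7 are across; that first reaches 7 at t = 6, so at least 11 crossings are needed.
Since 9 < 11, 9 crossings cannot be enough. (The shortest complete plan in fact takes 11:)
1. 2 cannibals → the island.  (the mainland: 4M 1C; the island: 0M 2C)
2. 1 cannibal ← the mainland.  (the mainland: 4M 2C; the island: 0M 1C)
3. 2 cannibals → the island.  (the mainland: 4M 0C; the island: 0M 3C)
4. 1 cannibal ← the mainland.  (the mainland: 4M 1C; the island: 0M 2C)
5. 2 missionaries → the island.  (the mainland: 2M 1C; the island: 2M 2C)
6. 1 cannibal ← the mainland.  (the mainland: 2M 2C; the island: 2M 1C)
7. 1 missionary and 1 cannibal → the island.  (the mainland: 1M 1C; the island: 3M 2C)
8. 1 missionary ← the mainland.  (the mainland: 2M 1C; the island: 2M 2C)
9. 1 missionary and 1 cannibal → the island.  (the mainland: 1M 0C; the island: 3M 3C)
10. 1 cannibal ← the mainland.  (the mainland: 1M 1C; the island: 3M 2C)
11. 1 missionary and 1 cannibal → the island.  (the mainland: 0M 0C; the island: 4M 3C)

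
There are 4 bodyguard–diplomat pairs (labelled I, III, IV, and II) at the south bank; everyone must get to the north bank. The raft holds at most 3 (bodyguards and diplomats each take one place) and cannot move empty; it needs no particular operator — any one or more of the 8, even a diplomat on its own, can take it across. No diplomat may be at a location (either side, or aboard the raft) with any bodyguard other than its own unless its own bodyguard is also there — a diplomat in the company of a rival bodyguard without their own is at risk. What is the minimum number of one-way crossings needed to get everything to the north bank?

9

Counting alone: each trip to the north bank takes at most 3 across and each return brings at least 1 back, so after t trips out (and t−1 returns) at most 3t − (t−1) of the 8 are across; that first reaches 8 at t = 4, so at least 7 crossings are needed.
The safety rule pushes this higher. Following every safe sequence of crossings, the most of the 8 that can be at the north bank as the raft arrives there on crossing 7 is 7 — never all 8.
So no plan with fewer than 9 crossings exists, and this one achieves 9:
1. bodyguard I and diplomat I cross → the north bank.
2. bodyguard I crosses ← the south bank.
3. bodyguard I, bodyguard III, and diplomat III cross → the north bank.
4. bodyguard I and diplomat I cross ← the south bank.
5. bodyguard I, bodyguard II, and bodyguard IV cross → the north bank.
6. diplomat III crosses ← the south bank.
7. diplomat I and diplomat III cross → the north bank.
8. diplomat I crosses ← the south bank.
9. diplomat I, diplomat II, and diplomat IV cross → the north bank.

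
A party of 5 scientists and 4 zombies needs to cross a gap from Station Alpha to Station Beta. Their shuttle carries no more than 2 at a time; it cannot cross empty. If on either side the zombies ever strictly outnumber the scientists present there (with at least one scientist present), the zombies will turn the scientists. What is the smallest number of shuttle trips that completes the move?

15

Counting alone: each trip to Station Beta takes at most 2 across and each return brings at least 1 back, so after t trips out (and t−1 returns) at most 2t − (t−1) of the 9 are across; that first reaches 9 at t = 8, so at least 15 crossings are needed.
The plan below uses exactly 15 crossings, so it is optimal:
1. 2 zombies → Station Beta.  (Station Alpha: 5S 2Z; Station Beta: 0S 2Z)
2. 1 zombie ← Station Alpha.  (Station Alpha: 5S 3Z; Station Beta: 0S 1Z)
3. 2 zombies → Station Beta.  (Station Alpha: 5S 1Z; Station Beta: 0S 3Z)
4. 1 zombie ← Station Alpha.  (Station Alpha: 5S 2Z; Station Beta: 0S 2Z)
5. 2 scientists → Station Beta.  (Station Alpha: 3S 2Z; Station Beta: 2S 2Z)
6. 1 zombie ← Station Alpha.  (Station Alpha: 3S 3Z; Station Beta: 2S 1Z)
7. 1 scientist and 1 zombie → Station Beta.  (Station Alpha: 2S 2Z; Station Beta: 3S 2Z)
8. 1 scientist ← Station Alpha.  (Station Alpha: 3S 2Z; Station Beta: 2S 2Z)
9. 1 scientist and 1 zombie → Station Beta.  (Station Alpha: 2S 1Z; Station Beta: 3S 3Z)
10. 1 zombie ← Station Alpha.  (Station Alpha: 2S 2Z; Station Beta: 3S 2Z)
11. 1 scientist and 1 zombie → Station Beta.  (Station Alpha: 1S 1Z; Station Beta: 4S 3Z)
12. 1 scientist ← Station Alpha.  (Station Alpha: 2S 1Z; Station Beta: 3S 3Z)
13. 1 scientist and 1 zombie → Station Beta.  (Station Alpha: 1S 0Z; Station Beta: 4S 4Z)
14. 1 zombie ← Station Alpha.  (Station Alpha: 1S 1Z; Station Beta: 4S 3Z)
15. 1 scientist and 1 zombie → Station Beta.  (Station Alpha: 0S 0Z; Station Beta: 5S 4Z)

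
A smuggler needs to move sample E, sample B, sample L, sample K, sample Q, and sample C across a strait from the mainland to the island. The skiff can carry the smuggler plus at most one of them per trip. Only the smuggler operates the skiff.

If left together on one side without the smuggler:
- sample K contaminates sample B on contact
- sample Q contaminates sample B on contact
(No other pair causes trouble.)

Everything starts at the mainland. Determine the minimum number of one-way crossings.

Counting alone: the smuggler can take at most 1 across per trip to the island, so moving all 6 needs at least 6 loaded trips out, with a return between consecutive ones — at least 11 crossings.
The safety rule pushes this higher. Following every safe sequence of crossings, the most of the 6 that can be at the island as the skiff arrives there on crossing 11 is 5 — never all 6.
So no plan with fewer than 13 crossings exists, and this one achieves 13:
1. Smuggler goes to the island with sample B.  [the mainland: sample C, sample E, sample K, sample L, sample Q | the island: sample B]
2. Smuggler goes back to the mainland alone.  [the mainland: sample C, sample E, sample K, sample L, sample Q | the island: sample B]
3. Smuggler goes to the island with sample E.  [the mainland: sample C, sample K, sample L, sample Q | the island: sample B, sample E]
4. Smuggler goes back to the mainland alone.  [the mainland: sample C, sample K, sample L, sample Q | the island: sample B, sample E]
5. Smuggler goes to the island with sample L.  [the mainland: sample C, sample K, sample Q | the island: sample B, sample E, sample L]
6. Smuggler goes back to the mainland alone.  [the mainland: sample C, sample K, sample Q | the island: sample B, sample E, sample L]
7. Smuggler goes to the island with sample K.  [the mainland: sample C, sample Q | the island: sample B, sample E, sample K, sample L]
8. Smuggler goes back to the mainland with sample B.  [the mainland: sample B, sample C, sample Q | the island: sample E, sample K, sample L]
9. Smuggler goes to the island with sample Q.  [the mainland: sample B, sample C | the island: sample E, sample K, sample L, sample Q]
10. Smuggler goes back to the mainland alone.  [the mainland: sample B, sample C | the island: sample E, sample K, sample L, sample Q]
11. Smuggler goes to the island with sample C.  [the mainland: sample B | the island: sample C, sample E, sample K, sample L, sample Q]
12. Smuggler goes back to the mainland alone.  [the mainland: sample B | the island: sample C, sample E, sample K, sample L, sample Q]
13. Smuggler goes to the island with sample B.  [the mainland: — | the island: sample B, sample C, sample E, sample K, sample L, sample Q]

13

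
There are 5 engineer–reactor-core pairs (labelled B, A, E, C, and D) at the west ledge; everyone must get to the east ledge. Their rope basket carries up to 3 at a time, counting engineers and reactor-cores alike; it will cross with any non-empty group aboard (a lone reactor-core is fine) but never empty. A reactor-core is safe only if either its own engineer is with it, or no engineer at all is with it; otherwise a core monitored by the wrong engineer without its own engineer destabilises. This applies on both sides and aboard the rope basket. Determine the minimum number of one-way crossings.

Counting alone: each trip to the east ledge takes at most 3 across and each return brings at least 1 back, so after t trips out (and t−1 returns) at most 3t − (t−1) of the 10 are across; that first reaches 10 at t = 5, so at least 9 crossings are needed.
The safety rule pushes this higher. Following every safe sequence of crossings, the most of the 10 that can be at the east ledge as the rope basket arrives there on crossing 9 is 9 — never all 10.
So no plan with fewer than 11 crossings exists, and this one achieves 11:
1. engineer B and reactor-core B cross → the east ledge.
2. engineer B crosses ← the west ledge.
3. reactor-core A, reactor-core C, and reactor-core E cross → the east ledge.
4. reactor-core B crosses ← the west ledge.
5. engineer A, engineer C, and engineer E cross → the east ledge.
6. engineer A and reactor-core A cross ← the west ledge.
7. engineer A, engineer B, and engineer D cross → the east ledge.
8. reactor-core E crosses ← the west ledge.
9. reactor-core A and reactor-core B cross → the east ledge.
10. reactor-core B crosses ← the west ledge.
11. reactor-core B, reactor-core D, and reactor-core E cross → the east ledge.

11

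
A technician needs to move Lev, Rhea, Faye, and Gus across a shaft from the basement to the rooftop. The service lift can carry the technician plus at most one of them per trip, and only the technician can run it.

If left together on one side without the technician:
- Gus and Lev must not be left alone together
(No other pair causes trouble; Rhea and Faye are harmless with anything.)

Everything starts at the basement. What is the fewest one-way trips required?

7

Counting alone: the technician can take at most 1 across per trip to the rooftop, so moving all 4 needs at least 4 loaded trips out, with a return between consecutive ones — at least 7 crossings.
The plan below uses exactly 7 crossings, so it is optimal:
1. Technician goes to the rooftop with Lev.  [the basement: Faye, Gus, Rhea | the rooftop: Lev]
2. Technician goes back to the basement alone.  [the basement: Faye, Gus, Rhea | the rooftop: Lev]
3. Technician goes to the rooftop with Rhea.  [the basement: Faye, Gus | the rooftop: Lev, Rhea]
4. Technician goes back to the basement alone.  [the basement: Faye, Gus | the rooftop: Lev, Rhea]
5. Technician goes to the rooftop with Faye.  [the basement: Gus | the rooftop: Faye, Lev, Rhea]
6. Technician goes back to the basement alone.  [the basement: Gus | the rooftop: Faye, Lev, Rhea]
7. Technician goes to the rooftop with Gus.  [the basement: — | the rooftop: Faye, Gus, Lev, Rhea]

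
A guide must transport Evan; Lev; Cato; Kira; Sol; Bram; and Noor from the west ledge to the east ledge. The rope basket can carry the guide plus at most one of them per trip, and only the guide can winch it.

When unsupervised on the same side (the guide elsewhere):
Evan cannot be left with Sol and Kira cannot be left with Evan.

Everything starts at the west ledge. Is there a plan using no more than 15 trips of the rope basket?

Yes — this plan uses 15 crossings (≤ 15):
1. Guide goes to the east ledge with Evan.
2. Guide goes back to the west ledge alone.
3. Guide goes to the east ledge with Lev.
4. Guide goes back to the west ledge alone.
5. Guide goes to the east ledge with Cato.
6. Guide goes back to the west ledge alone.
7. Guide goes to the east ledge with Kira.
8. Guide goes back to the west ledge with Evan.
9. Guide goes to the east ledge with Sol.
10. Guide goes back to the west ledge alone.
11. Guide goes to the east ledge with Bram.
12. Guide goes back to the west ledge alone.
13. Guide goes to the east ledge with Noor.
14. Guide goes back to the west ledge alone.
15. Guide goes to the east ledge with Evan.

Yes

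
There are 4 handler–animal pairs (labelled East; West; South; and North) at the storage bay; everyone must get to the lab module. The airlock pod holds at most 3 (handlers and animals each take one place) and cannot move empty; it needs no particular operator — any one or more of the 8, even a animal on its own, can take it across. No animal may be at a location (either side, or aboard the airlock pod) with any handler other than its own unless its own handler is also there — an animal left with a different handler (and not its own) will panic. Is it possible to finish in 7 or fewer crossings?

Counting alone: each trip to the lab module takes at most 3 across and each return brings at least 1 back, so after t trips out (and t−1 returns) at most 3t − (t−1) of the 8 are across; that first reaches 8 at t = 4, so at least 7 crossings are needed.
The safety rule pushes this higher. Following every safe sequence of crossings, the most of the 8 that can be at the lab module as the airlock pod arrives there on crossing 7 is 7 — never all 8.
So the move cannot be finished within 7 crossings. (The shortest complete plan takes 9:)
1. animal East and handler East cross → the lab module.
2. handler East crosses ← the storage bay.
3. animal West, handler East, and handler West cross → the lab module.
4. animal East and handler East cross ← the storage bay.
5. handler East, handler North, and handler South cross → the lab module.
6. animal West crosses ← the storage bay.
7. animal East and animal West cross → the lab module.
8. animal East crosses ← the storage bay.
9. animal East, animal North, and animal South cross → the lab module.

No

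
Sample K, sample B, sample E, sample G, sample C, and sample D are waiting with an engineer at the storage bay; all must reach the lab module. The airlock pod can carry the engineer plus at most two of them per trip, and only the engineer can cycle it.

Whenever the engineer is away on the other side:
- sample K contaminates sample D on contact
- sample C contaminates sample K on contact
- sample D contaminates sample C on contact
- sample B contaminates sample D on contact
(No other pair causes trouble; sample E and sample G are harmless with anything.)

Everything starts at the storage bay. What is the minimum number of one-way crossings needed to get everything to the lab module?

Counting alone: the engineer can take at most 2 across per trip to the lab module, so moving all 6 needs at least 3 loaded trips out, with a return between consecutive ones — at least 5 crossings.
The safety rule pushes this higher. Following every safe sequence of crossings, the most of the 6 that can be at the lab module as the airlock pod arrives there on crossings 5, 7 is 4, 5 respectively — never all 6.
So no plan with fewer than 9 crossings exists, and this one achieves 9:
1. Engineer goes to the lab module with sample D and sample K.
2. Engineer goes back to the storage bay with sample K.
3. Engineer goes to the lab module with sample B and sample K.
4. Engineer goes back to the storage bay with sample D.
5. Engineer goes to the lab module with sample C and sample E.
6. Engineer goes back to the storage bay with sample K.
7. Engineer goes to the lab module with sample G and sample K.
8. Engineer goes back to the storage bay with sample K.
9. Engineer goes to the lab module with sample D and sample K.

9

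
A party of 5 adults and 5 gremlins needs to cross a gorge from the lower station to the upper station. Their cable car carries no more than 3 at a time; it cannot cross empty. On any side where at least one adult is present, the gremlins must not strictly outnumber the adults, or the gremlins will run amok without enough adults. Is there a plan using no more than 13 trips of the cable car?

Yes

Yes — this plan uses 11 crossings (≤ 13):
1. 2 gremlins → the upper station.  (the lower station: 5A 3G; the upper station: 0A 2G)
2. 1 gremlin ← the lower station.  (the lower station: 5A 4G; the upper station: 0A 1G)
3. 3 gremlins → the upper station.  (the lower station: 5A 1G; the upper station: 0A 4G)
4. 1 gremlin ← the lower station.  (the lower station: 5A 2G; the upper station: 0A 3G)
5. 3 adults → the upper station.  (the lower station: 2A 2G; the upper station: 3A 3G)
6. 1 adult and 1 gremlin ← the lower station.  (the lower station: 3A 3G; the upper station: 2A 2G)
7. 3 adults → the upper station.  (the lower station: 0A 3G; the upper station: 5A 2G)
8. 1 gremlin ← the lower station.  (the lower station: 0A 4G; the upper station: 5A 1G)
9. 2 gremlins → the upper station.  (the lower station: 0A 2G; the upper station: 5A 3G)
10. 1 gremlin ← the lower station.  (the lower station: 0A 3G; the upper station: 5A 2G)
11. 3 gremlins → the upper station.  (the lower station: 0A 0G; the upper station: 5A 5G)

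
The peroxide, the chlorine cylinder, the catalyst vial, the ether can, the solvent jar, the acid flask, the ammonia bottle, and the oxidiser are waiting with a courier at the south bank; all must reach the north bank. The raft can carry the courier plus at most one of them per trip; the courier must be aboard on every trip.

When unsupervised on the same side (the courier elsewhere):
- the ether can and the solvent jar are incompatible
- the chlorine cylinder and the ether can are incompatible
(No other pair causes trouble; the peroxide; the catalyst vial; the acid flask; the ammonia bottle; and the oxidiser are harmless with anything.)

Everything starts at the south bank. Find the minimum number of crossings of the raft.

Counting alone: the courier can take at most 1 across per trip to the north bank, so moving all 8 needs at least 8 loaded trips out, with a return between consecutive ones — at least 15 crossings.
The safety rule pushes this higher. Following every safe sequence of crossings, the most of the 8 that can be at the north bank as the raft arrives there on crossing 15 is 7 — never all 8.
So no plan with fewer than 17 crossings exists, and this one achieves 17:
1. Courier goes to the north bank with the ether can.  [the south bank: the acid flask, the ammonia bottle, the catalyst vial, the chlorine cylinder, the oxidiser, the peroxide, the solvent jar | the north bank: the ether can]
2. Courier goes back to the south bank alone.  [the south bank: the acid flask, the ammonia bottle, the catalyst vial, the chlorine cylinder, the oxidiser, the peroxide, the solvent jar | the north bank: the ether can]
3. Courier goes to the north bank with the peroxide.  [the south bank: the acid flask, the ammonia bottle, the catalyst vial, the chlorine cylinder, the oxidiser, the solvent jar | the north bank: the ether can, the peroxide]
4. Courier goes back to the south bank alone.  [the south bank: the acid flask, the ammonia bottle, the catalyst vial, the chlorine cylinder, the oxidiser, the solvent jar | the north bank: the ether can, the peroxide]
5. Courier goes to the north bank with the chlorine cylinder.  [the south bank: the acid flask, the ammonia bottle, the catalyst vial, the oxidiser, the solvent jar | the north bank: the chlorine cylinder, the ether can, the peroxide]
6. Courier goes back to the south bank with the ether can.  [the south bank: the acid flask, the ammonia bottle, the catalyst vial, the ether can, the oxidiser, the solvent jar | the north bank: the chlorine cylinder, the peroxide]
7. Courier goes to the north bank with the solvent jar.  [the south bank: the acid flask, the ammonia bottle, the catalyst vial, the ether can, the oxidiser | the north bank: the chlorine cylinder, the peroxide, the solvent jar]
8. Courier goes back to the south bank alone.  [the south bank: the acid flask, the ammonia bottle, the catalyst vial, the ether can, the oxidiser | the north bank: the chlorine cylinder, the peroxide, the solvent jar]
9. Courier goes to the north bank with the catalyst vial.  [the south bank: the acid flask, the ammonia bottle, the ether can, the oxidiser | the north bank: the catalyst vial, the chlorine cylinder, the peroxide, the solvent jar]
10. Courier goes back to the south bank alone.  [the south bank: the acid flask, the ammonia bottle, the ether can, the oxidiser | the north bank: the catalyst vial, the chlorine cylinder, the peroxide, the solvent jar]
11. Courier goes to the north bank with the acid flask.  [the south bank: the ammonia bottle, the ether can, the oxidiser | the north bank: the acid flask, the catalyst vial, the chlorine cylinder, the peroxide, the solvent jar]
12. Courier goes back to the south bank alone.  [the south bank: the ammonia bottle, the ether can, the oxidiser | the north bank: the acid flask, the catalyst vial, the chlorine cylinder, the peroxide, the solvent jar]
13. Courier goes to the north bank with the ammonia bottle.  [the south bank: the ether can, the oxidiser | the north bank: the acid flask, the ammonia bottle, the catalyst vial, the chlorine cylinder, the peroxide, the solvent jar]
14. Courier goes back to the south bank alone.  [the south bank: the ether can, the oxidiser | the north bank: the acid flask, the ammonia bottle, the catalyst vial, the chlorine cylinder, the peroxide, the solvent jar]
15. Courier goes to the north bank with the oxidiser.  [the south bank: the ether can | the north bank: the acid flask, the ammonia bottle, the catalyst vial, the chlorine cylinder, the oxidiser, the peroxide, the solvent jar]
16. Courier goes back to the south bank alone.  [the south bank: the ether can | the north bank: the acid flask, the ammonia bottle, the catalyst vial, the chlorine cylinder, the oxidiser, the peroxide, the solvent jar]
17. Courier goes to the north bank with the ether can.  [the south bank: — | the north bank: the acid flask, the ammonia bottle, the catalyst vial, the chlorine cylinder, the ether can, the oxidiser, the peroxide, the solvent jar]

17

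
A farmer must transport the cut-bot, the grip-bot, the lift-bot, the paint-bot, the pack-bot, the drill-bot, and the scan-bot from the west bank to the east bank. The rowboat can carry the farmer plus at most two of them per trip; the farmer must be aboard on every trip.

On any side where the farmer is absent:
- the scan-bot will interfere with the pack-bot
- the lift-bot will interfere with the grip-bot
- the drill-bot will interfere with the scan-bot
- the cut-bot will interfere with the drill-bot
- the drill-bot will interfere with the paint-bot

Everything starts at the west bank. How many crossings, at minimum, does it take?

Whatever the first load, the items left behind include a forbidden pair without the farmer. No opening move is safe, so no plan exists.

impossible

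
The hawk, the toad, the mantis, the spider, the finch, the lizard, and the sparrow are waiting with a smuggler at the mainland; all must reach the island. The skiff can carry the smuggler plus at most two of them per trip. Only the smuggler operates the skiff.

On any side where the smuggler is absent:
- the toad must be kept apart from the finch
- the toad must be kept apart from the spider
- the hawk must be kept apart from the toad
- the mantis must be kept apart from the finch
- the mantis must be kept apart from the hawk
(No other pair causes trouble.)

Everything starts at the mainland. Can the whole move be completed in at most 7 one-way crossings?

Counting alone: the smuggler can take at most 2 across per trip to the island, so moving all 7 needs at least 4 loaded trips out, with a return between consecutive ones — at least 7 crossings.
The safety rule pushes this higher. Following every safe sequence of crossings, the most of the 7 that can be at the island as the skiff arrives there on crossing 7 is 6 — never all 7.
So the move cannot be finished within 7 crossings. (The shortest complete plan takes 9:)
1. Smuggler goes to the island with the mantis and the toad.
2. Smuggler goes back to the mainland alone.
3. Smuggler goes to the island with the hawk.
4. Smuggler goes back to the mainland with the mantis and the toad.
5. Smuggler goes to the island with the finch and the spider.
6. Smuggler goes back to the mainland alone.
7. Smuggler goes to the island with the lizard and the sparrow.
8. Smuggler goes back to the mainland alone.
9. Smuggler goes to the island with the mantis and the toad.

No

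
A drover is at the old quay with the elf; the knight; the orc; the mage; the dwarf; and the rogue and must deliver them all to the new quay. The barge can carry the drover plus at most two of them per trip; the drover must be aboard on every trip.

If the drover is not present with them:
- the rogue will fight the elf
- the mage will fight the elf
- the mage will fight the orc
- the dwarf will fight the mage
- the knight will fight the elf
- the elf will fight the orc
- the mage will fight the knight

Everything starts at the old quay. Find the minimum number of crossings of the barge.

9

Counting alone: the drover can take at most 2 across per trip to the new quay, so moving all 6 needs at least 3 loaded trips out, with a return between consecutive ones — at least 5 crossings.
The safety rule pushes this higher. Following every safe sequence of crossings, the most of the 6 that can be at the new quay as the barge arrives there on crossings 5, 7 is 4, 5 respectively — never all 6.
So no plan with fewer than 9 crossings exists, and this one achieves 9:
1. Drover goes to the new quay with the elf and the mage.  [the old quay: the dwarf, the knight, the orc, the rogue | the new quay: the elf, the mage]
2. Drover goes back to the old quay with the elf.  [the old quay: the dwarf, the elf, the knight, the orc, the rogue | the new quay: the mage]
3. Drover goes to the new quay with the dwarf and the elf.  [the old quay: the knight, the orc, the rogue | the new quay: the dwarf, the elf, the mage]
4. Drover goes back to the old quay with the mage.  [the old quay: the knight, the mage, the orc, the rogue | the new quay: the dwarf, the elf]
5. Drover goes to the new quay with the knight and the orc.  [the old quay: the mage, the rogue | the new quay: the dwarf, the elf, the knight, the orc]
6. Drover goes back to the old quay with the elf.  [the old quay: the elf, the mage, the rogue | the new quay: the dwarf, the knight, the orc]
7. Drover goes to the new quay with the elf and the rogue.  [the old quay: the mage | the new quay: the dwarf, the elf, the knight, the orc, the rogue]
8. Drover goes back to the old quay with the elf.  [the old quay: the elf, the mage | the new quay: the dwarf, the knight, the orc, the rogue]
9. Drover goes to the new quay with the elf and the mage.  [the old quay: — | the new quay: the dwarf, the elf, the knight, the mage, the orc, the rogue]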